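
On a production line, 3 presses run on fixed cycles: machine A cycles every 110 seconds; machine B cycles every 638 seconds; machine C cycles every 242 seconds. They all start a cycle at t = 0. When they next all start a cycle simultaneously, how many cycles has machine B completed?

55 cycles

All finish a whole number of cycles simultaneously at t = LCM of the periods.
110 = 2 × 5 × 11
638 = 2 × 11 × 29
242 = 2 × 11^2
LCM(110, 638, 242) = 2 × 5 × 11^2 × 29 = 35090.
Cycles for period 638: 35090 / 638 = 55.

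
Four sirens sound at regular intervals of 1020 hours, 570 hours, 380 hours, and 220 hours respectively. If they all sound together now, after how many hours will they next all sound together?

213180 hours

They coincide at every common multiple of the periods; the first is the LCM.
1020 = 2^2 × 3 × 5 × 17
570 = 2 × 3 × 5 × 19
380 = 2^2 × 5 × 19
220 = 2^2 × 5 × 11
LCM(1020, 570, 380, 220) = 2^2 × 3 × 5 × 11 × 17 × 19 = 213180.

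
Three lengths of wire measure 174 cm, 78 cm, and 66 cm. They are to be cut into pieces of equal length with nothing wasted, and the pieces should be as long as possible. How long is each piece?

6 cm

The greatest length dividing all of 174, 78, and 66 is their gcd.
174 = 2 × 3 × 29
78 = 2 × 3 × 13
66 = 2 × 3 × 11
gcd(174, 78, 66) = 2 × 3 = 6.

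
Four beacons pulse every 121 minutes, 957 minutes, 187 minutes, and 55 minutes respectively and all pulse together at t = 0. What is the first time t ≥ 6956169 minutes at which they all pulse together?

7158360 minutes

Joint pulses occur at multiples of LCM(121, 957, 187, 55).
121 = 11^2
957 = 3 × 11 × 29
187 = 11 × 17
55 = 5 × 11
LCM(121, 957, 187, 55) = 3 × 5 × 11^2 × 17 × 29 = 894795.
Smallest multiple of 894795 that is ≥ 6956169: ⌈6956169/894795⌉ × 894795 = 8 × 894795 = 7158360.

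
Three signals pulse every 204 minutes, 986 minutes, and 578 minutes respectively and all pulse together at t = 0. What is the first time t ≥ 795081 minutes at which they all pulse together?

Joint pulses occur at multiples of LCM(204, 986, 578).
204 = 2^2 × 3 × 17
986 = 2 × 17 × 29
578 = 2 × 17^2
LCM(204, 986, 578) = 2^2 × 3 × 17^2 × 29 = 100572.
Smallest multiple of 100572 that is ≥ 795081: ⌈795081/100572⌉ × 100572 = 8 × 100572 = 804576.

804576 minutes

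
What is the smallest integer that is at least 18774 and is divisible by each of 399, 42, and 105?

19950

The integer must be a common multiple of 399, 42, and 105, so a multiple of their LCM.
399 = 3 × 7 × 19
42 = 2 × 3 × 7
105 = 3 × 5 × 7
LCM(399, 42, 105) = 2 × 3 × 5 × 7 × 19 = 3990.
Smallest multiple of 3990 that is ≥ 18774: ⌈18774/3990⌉ × 3990 = 5 × 3990 = 19950.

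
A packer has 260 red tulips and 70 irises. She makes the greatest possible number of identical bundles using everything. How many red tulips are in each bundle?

Number of bundles = gcd(260, 70).
260 = 2^2 × 5 × 13
70 = 2 × 5 × 7
gcd(260, 70) = 2 × 5 = 10.
red tulips per bundle = 260 / 10 = 26.

26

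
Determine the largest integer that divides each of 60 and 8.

4

60 = 2^2 × 3 × 5
8 = 2^3
gcd(60, 8) = 2^2 = 4.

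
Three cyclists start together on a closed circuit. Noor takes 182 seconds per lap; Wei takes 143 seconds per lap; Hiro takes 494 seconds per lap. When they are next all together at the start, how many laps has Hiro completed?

77 laps

They are all back at their starting positions together after one LCM of the periods.
182 = 2 × 7 × 13
143 = 11 × 13
494 = 2 × 13 × 19
LCM(182, 143, 494) = 2 × 7 × 11 × 13 × 19 = 38038.
Laps for period 494: 38038 / 494 = 77.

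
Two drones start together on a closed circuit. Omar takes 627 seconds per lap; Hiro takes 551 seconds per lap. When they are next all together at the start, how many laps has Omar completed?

29 laps

All finish a whole number of cycles simultaneously at t = LCM of the periods.
627 = 3 × 11 × 19
551 = 19 × 29
LCM(627, 551) = 3 × 11 × 19 × 29 = 18183.
Laps for period 627: 18183 / 627 = 29.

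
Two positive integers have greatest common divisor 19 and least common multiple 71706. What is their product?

1362414

For any two positive integers, gcd × lcm = product = 19 × 71706 = 1362414.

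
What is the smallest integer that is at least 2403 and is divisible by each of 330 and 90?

2970

The integer must be a common multiple of 330 and 90, so a multiple of their LCM.
330 = 2 × 3 × 5 × 11
90 = 2 × 3^2 × 5
LCM(330, 90) = 2 × 3^2 × 5 × 11 = 990.
Smallest multiple of 990 that is ≥ 2403: ⌈2403/990⌉ × 990 = 3 × 990 = 2970.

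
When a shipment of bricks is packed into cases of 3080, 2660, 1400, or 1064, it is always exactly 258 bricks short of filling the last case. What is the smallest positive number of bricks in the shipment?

Being 258 short of a full case of size k means N ≡ −258 (mod k), i.e. N + 258 is a multiple of each size.
3080 = 2^3 × 5 × 7 × 11
2660 = 2^2 × 5 × 7 × 19
1400 = 2^3 × 5^2 × 7
1064 = 2^3 × 7 × 19
LCM(3080, 2660, 1400, 1064) = 2^3 × 5^2 × 7 × 11 × 19 = 292600.
Smallest positive N is 292600 − 258 = 292342.

292342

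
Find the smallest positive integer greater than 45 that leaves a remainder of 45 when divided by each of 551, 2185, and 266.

N − 45 must be a common multiple of 551, 2185, and 266.
551 = 19 × 29
2185 = 5 × 19 × 23
266 = 2 × 7 × 19
LCM(551, 2185, 266) = 2 × 5 × 7 × 19 × 23 × 29 = 887110.
Smallest N > 45 is LCM + 45 = 887110 + 45 = 887155.

887155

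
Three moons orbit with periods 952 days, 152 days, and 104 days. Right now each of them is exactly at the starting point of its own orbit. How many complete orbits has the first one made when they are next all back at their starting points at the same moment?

The first common completion time is the LCM of the periods.
952 = 2^3 × 7 × 17
152 = 2^3 × 19
104 = 2^3 × 13
LCM(952, 152, 104) = 2^3 × 7 × 13 × 17 × 19 = 235144.
Orbits for period 952: 235144 / 952 = 247.

247 orbits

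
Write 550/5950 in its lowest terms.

550 = 2 × 5^2 × 11
5950 = 2 × 5^2 × 7 × 17
gcd(550, 5950) = 2 × 5^2 = 50.
Divide numerator and denominator by 50: 550/5950 = 11/119.

11/119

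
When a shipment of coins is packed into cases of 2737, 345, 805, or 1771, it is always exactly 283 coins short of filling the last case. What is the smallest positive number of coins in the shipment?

451322

Being 283 short of a full case of size k means N ≡ −283 (mod k), i.e. N + 283 is a multiple of each size.
2737 = 7 × 17 × 23
345 = 3 × 5 × 23
805 = 5 × 7 × 23
1771 = 7 × 11 × 23
LCM(2737, 345, 805, 1771) = 3 × 5 × 7 × 11 × 17 × 23 = 451605.
Smallest positive N is 451605 − 283 = 451322.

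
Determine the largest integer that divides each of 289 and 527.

17

289 = 17^2
527 = 17 × 31
gcd(289, 527) = 17.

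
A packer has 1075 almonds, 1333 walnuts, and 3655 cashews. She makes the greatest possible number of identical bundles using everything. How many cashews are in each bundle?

Number of bundles = gcd(1075, 1333, 3655).
1075 = 5^2 × 43
1333 = 31 × 43
3655 = 5 × 17 × 43
gcd(1075, 1333, 3655) = 43.
cashews per bundle = 3655 / 43 = 85.

85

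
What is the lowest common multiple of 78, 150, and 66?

21450

78 = 2 × 3 × 13
150 = 2 × 3 × 5^2
66 = 2 × 3 × 11
LCM(78, 150, 66) = 2 × 3 × 5^2 × 11 × 13 = 21450.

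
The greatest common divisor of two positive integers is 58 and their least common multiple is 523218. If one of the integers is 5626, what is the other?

5394

For two integers, gcd × lcm = product, so the other is (58 × 523218) / 5626 = 30346644 / 5626 = 5394.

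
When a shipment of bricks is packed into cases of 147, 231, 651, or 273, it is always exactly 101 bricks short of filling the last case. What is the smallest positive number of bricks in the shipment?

651550

Being 101 short of a full case of size k means N ≡ −101 (mod k), i.e. N + 101 is a multiple of each size.
147 = 3 × 7^2
231 = 3 × 7 × 11
651 = 3 × 7 × 31
273 = 3 × 7 × 13
LCM(147, 231, 651, 273) = 3 × 7^2 × 11 × 13 × 31 = 651651.
Smallest positive N is 651651 − 101 = 651550.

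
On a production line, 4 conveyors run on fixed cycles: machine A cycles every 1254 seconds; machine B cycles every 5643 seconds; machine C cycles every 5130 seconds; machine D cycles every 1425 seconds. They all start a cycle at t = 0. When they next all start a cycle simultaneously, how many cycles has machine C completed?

The first common completion time is the LCM of the periods.
1254 = 2 × 3 × 11 × 19
5643 = 3^3 × 11 × 19
5130 = 2 × 3^3 × 5 × 19
1425 = 3 × 5^2 × 19
LCM(1254, 5643, 5130, 1425) = 2 × 3^3 × 5^2 × 11 × 19 = 282150.
Cycles for period 5130: 282150 / 5130 = 55.

55 cycles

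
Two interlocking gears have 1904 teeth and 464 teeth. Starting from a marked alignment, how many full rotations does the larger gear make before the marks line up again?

The first common completion time is the LCM of the periods.
1904 = 2^4 × 7 × 17
464 = 2^4 × 29
LCM(1904, 464) = 2^4 × 7 × 17 × 29 = 55216.
Rotations for period 1904: 55216 / 1904 = 29.

29 rotations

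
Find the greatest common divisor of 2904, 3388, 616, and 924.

2904 = 2^3 × 3 × 11^2
3388 = 2^2 × 7 × 11^2
616 = 2^3 × 7 × 11
924 = 2^2 × 3 × 7 × 11
gcd(2904, 3388, 616, 924) = 2^2 × 11 = 44.

44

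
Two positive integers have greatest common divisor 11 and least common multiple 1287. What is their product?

14157

For any two positive integers, gcd × lcm = product = 11 × 1287 = 14157.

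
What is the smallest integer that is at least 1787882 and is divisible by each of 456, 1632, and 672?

The integer must be a common multiple of 456, 1632, and 672, so a multiple of their LCM.
456 = 2^3 × 3 × 19
1632 = 2^5 × 3 × 17
672 = 2^5 × 3 × 7
LCM(456, 1632, 672) = 2^5 × 3 × 7 × 17 × 19 = 217056.
Smallest multiple of 217056 that is ≥ 1787882: ⌈1787882/217056⌉ × 217056 = 9 × 217056 = 1953504.

1953504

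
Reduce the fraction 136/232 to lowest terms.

17/29

136 = 2^3 × 17
232 = 2^3 × 29
gcd(136, 232) = 2^3 = 8.
Divide numerator and denominator by 8: 136/232 = 17/29.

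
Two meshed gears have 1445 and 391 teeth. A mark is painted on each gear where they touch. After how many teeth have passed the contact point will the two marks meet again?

33235 teeth

They coincide at every common multiple of the periods; the first is the LCM.
1445 = 5 × 17^2
391 = 17 × 23
LCM(1445, 391) = 5 × 17^2 × 23 = 33235.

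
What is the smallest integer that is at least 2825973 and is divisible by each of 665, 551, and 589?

The integer must be a common multiple of 665, 551, and 589, so a multiple of their LCM.
665 = 5 × 7 × 19
551 = 19 × 29
589 = 19 × 31
LCM(665, 551, 589) = 5 × 7 × 19 × 29 × 31 = 597835.
Smallest multiple of 597835 that is ≥ 2825973: ⌈2825973/597835⌉ × 597835 = 5 × 597835 = 2989175.

2989175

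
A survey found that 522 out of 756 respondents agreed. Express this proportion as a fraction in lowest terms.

522 = 2 × 3^2 × 29
756 = 2^2 × 3^3 × 7
gcd(522, 756) = 2 × 3^2 = 18.
Divide numerator and denominator by 18: 522/756 = 29/42.

29/42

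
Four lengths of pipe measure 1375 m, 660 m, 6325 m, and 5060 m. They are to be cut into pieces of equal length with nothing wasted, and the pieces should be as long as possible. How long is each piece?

55 m

The greatest length dividing all of 1375, 660, 6325, and 5060 is their gcd.
1375 = 5^3 × 11
660 = 2^2 × 3 × 5 × 11
6325 = 5^2 × 11 × 23
5060 = 2^2 × 5 × 11 × 23
gcd(1375, 660, 6325, 5060) = 5 × 11 = 55.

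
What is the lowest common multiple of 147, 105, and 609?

147 = 3 × 7^2
105 = 3 × 5 × 7
609 = 3 × 7 × 29
LCM(147, 105, 609) = 3 × 5 × 7^2 × 29 = 21315.

21315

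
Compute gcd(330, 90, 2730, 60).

330 = 2 × 3 × 5 × 11
90 = 2 × 3^2 × 5
2730 = 2 × 3 × 5 × 7 × 13
60 = 2^2 × 3 × 5
gcd(330, 90, 2730, 60) = 2 × 3 × 5 = 30.

30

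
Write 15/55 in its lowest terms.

15 = 3 × 5
55 = 5 × 11
gcd(15, 55) = 5.
Divide numerator and denominator by 5: 15/55 = 3/11.

3/11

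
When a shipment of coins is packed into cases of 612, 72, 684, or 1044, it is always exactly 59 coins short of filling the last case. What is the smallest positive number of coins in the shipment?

Being 59 short of a full case of size k means N ≡ −59 (mod k), i.e. N + 59 is a multiple of each size.
612 = 2^2 × 3^2 × 17
72 = 2^3 × 3^2
684 = 2^2 × 3^2 × 19
1044 = 2^2 × 3^2 × 29
LCM(612, 72, 684, 1044) = 2^3 × 3^2 × 17 × 19 × 29 = 674424.
Smallest positive N is 674424 − 59 = 674365.

674365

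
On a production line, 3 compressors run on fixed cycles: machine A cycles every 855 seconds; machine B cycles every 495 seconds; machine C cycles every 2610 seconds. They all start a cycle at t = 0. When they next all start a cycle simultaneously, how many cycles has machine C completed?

They are all back at their starting positions together after one LCM of the periods.
855 = 3^2 × 5 × 19
495 = 3^2 × 5 × 11
2610 = 2 × 3^2 × 5 × 29
LCM(855, 495, 2610) = 2 × 3^2 × 5 × 11 × 19 × 29 = 545490.
Cycles for period 2610: 545490 / 2610 = 209.

209 cycles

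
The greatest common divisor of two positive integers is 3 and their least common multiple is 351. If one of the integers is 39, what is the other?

27

For two integers, gcd × lcm = product, so the other is (3 × 351) / 39 = 1053 / 39 = 27.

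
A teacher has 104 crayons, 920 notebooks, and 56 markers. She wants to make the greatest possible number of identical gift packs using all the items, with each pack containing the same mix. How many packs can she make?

The pack count must divide each quantity, so the greatest is gcd(104, 920, 56).
104 = 2^3 × 13
920 = 2^3 × 5 × 23
56 = 2^3 × 7
gcd(104, 920, 56) = 2^3 = 8.

8 packs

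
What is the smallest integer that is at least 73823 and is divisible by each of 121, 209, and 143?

The integer must be a common multiple of 121, 209, and 143, so a multiple of their LCM.
121 = 11^2
209 = 11 × 19
143 = 11 × 13
LCM(121, 209, 143) = 11^2 × 13 × 19 = 29887.
Smallest multiple of 29887 that is ≥ 73823: ⌈73823/29887⌉ × 29887 = 3 × 29887 = 89661.

89661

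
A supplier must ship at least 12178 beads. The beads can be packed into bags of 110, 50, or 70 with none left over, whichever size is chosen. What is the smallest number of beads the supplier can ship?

15400

The number of beads must be a common multiple of 110, 50, and 70, so a multiple of their LCM.
110 = 2 × 5 × 11
50 = 2 × 5^2
70 = 2 × 5 × 7
LCM(110, 50, 70) = 2 × 5^2 × 7 × 11 = 3850.
Smallest multiple of 3850 that is ≥ 12178: ⌈12178/3850⌉ × 3850 = 4 × 3850 = 15400.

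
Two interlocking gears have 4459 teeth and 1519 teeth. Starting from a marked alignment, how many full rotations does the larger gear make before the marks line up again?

31 rotations

All finish a whole number of cycles simultaneously at t = LCM of the periods.
4459 = 7^3 × 13
1519 = 7^2 × 31
LCM(4459, 1519) = 7^3 × 13 × 31 = 138229.
Rotations for period 4459: 138229 / 4459 = 31.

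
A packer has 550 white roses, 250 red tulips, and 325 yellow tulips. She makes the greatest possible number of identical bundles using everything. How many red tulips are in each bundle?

10

Number of bundles = gcd(550, 250, 325).
550 = 2 × 5^2 × 11
250 = 2 × 5^3
325 = 5^2 × 13
gcd(550, 250, 325) = 5^2 = 25.
red tulips per bundle = 250 / 25 = 10.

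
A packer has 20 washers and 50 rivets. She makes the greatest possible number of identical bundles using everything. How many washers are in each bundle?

Number of bundles = gcd(20, 50).
20 = 2^2 × 5
50 = 2 × 5^2
gcd(20, 50) = 2 × 5 = 10.
washers per bundle = 20 / 10 = 2.

2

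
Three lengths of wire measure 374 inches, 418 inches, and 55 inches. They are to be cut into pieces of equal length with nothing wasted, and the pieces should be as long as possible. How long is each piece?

The greatest length dividing all of 374, 418, and 55 is their gcd.
374 = 2 × 11 × 17
418 = 2 × 11 × 19
55 = 5 × 11
gcd(374, 418, 55) = 11.

11 inches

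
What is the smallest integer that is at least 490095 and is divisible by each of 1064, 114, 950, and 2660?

The integer must be a common multiple of 1064, 114, 950, and 2660, so a multiple of their LCM.
1064 = 2^3 × 7 × 19
114 = 2 × 3 × 19
950 = 2 × 5^2 × 19
2660 = 2^2 × 5 × 7 × 19
LCM(1064, 114, 950, 2660) = 2^3 × 3 × 5^2 × 7 × 19 = 79800.
Smallest multiple of 79800 that is ≥ 490095: ⌈490095/79800⌉ × 79800 = 7 × 79800 = 558600.

558600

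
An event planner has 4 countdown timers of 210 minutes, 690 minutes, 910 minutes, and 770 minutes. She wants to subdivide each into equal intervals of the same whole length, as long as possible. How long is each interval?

10 minutes

The interval must divide each timer length; the longest such is the gcd.
210 = 2 × 3 × 5 × 7
690 = 2 × 3 × 5 × 23
910 = 2 × 5 × 7 × 13
770 = 2 × 5 × 7 × 11
gcd(210, 690, 910, 770) = 2 × 5 = 10.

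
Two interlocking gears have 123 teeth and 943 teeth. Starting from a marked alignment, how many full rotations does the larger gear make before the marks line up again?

3 rotations

All finish a whole number of cycles simultaneously at t = LCM of the periods.
123 = 3 × 41
943 = 23 × 41
LCM(123, 943) = 3 × 23 × 41 = 2829.
Rotations for period 943: 2829 / 943 = 3.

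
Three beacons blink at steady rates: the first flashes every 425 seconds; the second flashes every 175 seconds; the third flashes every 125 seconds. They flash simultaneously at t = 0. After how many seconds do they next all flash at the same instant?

14875 seconds

We need the least common multiple of the intervals.
425 = 5^2 × 17
175 = 5^2 × 7
125 = 5^3
LCM(425, 175, 125) = 5^3 × 7 × 17 = 14875.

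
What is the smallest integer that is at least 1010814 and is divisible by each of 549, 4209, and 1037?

1073295

The integer must be a common multiple of 549, 4209, and 1037, so a multiple of their LCM.
549 = 3^2 × 61
4209 = 3 × 23 × 61
1037 = 17 × 61
LCM(549, 4209, 1037) = 3^2 × 17 × 23 × 61 = 214659.
Smallest multiple of 214659 that is ≥ 1010814: ⌈1010814/214659⌉ × 214659 = 5 × 214659 = 1073295.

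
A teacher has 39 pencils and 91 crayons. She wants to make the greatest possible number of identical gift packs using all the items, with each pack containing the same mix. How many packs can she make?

By the Euclidean algorithm:
91 = 2 × 39 + 13
39 = 3 × 13 + 0
gcd(39, 91) = 13.

13 packs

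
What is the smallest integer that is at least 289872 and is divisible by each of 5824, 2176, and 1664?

396032

The integer must be a common multiple of 5824, 2176, and 1664, so a multiple of their LCM.
5824 = 2^6 × 7 × 13
2176 = 2^7 × 17
1664 = 2^7 × 13
LCM(5824, 2176, 1664) = 2^7 × 7 × 13 × 17 = 198016.
Smallest multiple of 198016 that is ≥ 289872: ⌈289872/198016⌉ × 198016 = 2 × 198016 = 396032.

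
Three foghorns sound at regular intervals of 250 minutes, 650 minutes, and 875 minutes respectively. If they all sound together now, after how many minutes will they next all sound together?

22750 minutes

The first simultaneous occurrence is after LCM of the individual periods.
250 = 2 × 5^3
650 = 2 × 5^2 × 13
875 = 5^3 × 7
LCM(250, 650, 875) = 2 × 5^3 × 7 × 13 = 22750.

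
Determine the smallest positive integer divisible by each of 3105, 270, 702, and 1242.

3105 = 3^3 × 5 × 23
270 = 2 × 3^3 × 5
702 = 2 × 3^3 × 13
1242 = 2 × 3^3 × 23
LCM(3105, 270, 702, 1242) = 2 × 3^3 × 5 × 13 × 23 = 80730.

80730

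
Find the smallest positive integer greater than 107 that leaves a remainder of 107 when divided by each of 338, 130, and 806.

N − 107 must be a common multiple of 338, 130, and 806.
338 = 2 × 13^2
130 = 2 × 5 × 13
806 = 2 × 13 × 31
LCM(338, 130, 806) = 2 × 5 × 13^2 × 31 = 52390.
Smallest N > 107 is LCM + 107 = 52390 + 107 = 52497.

52497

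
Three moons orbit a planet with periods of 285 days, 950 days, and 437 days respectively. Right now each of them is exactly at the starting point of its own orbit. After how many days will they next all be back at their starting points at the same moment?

65550 days

We need the least common multiple of the intervals.
285 = 3 × 5 × 19
950 = 2 × 5^2 × 19
437 = 19 × 23
LCM(285, 950, 437) = 2 × 3 × 5^2 × 19 × 23 = 65550.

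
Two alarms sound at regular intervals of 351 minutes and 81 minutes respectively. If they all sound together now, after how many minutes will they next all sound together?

We need the least common multiple of the intervals.
351 = 3^3 × 13
81 = 3^4
LCM(351, 81) = 3^4 × 13 = 1053.

1053 minutes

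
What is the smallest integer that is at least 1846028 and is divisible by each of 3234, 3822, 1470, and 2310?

1891890

The integer must be a common multiple of 3234, 3822, 1470, and 2310, so a multiple of their LCM.
3234 = 2 × 3 × 7^2 × 11
3822 = 2 × 3 × 7^2 × 13
1470 = 2 × 3 × 5 × 7^2
2310 = 2 × 3 × 5 × 7 × 11
LCM(3234, 3822, 1470, 2310) = 2 × 3 × 5 × 7^2 × 11 × 13 = 210210.
Smallest multiple of 210210 that is ≥ 1846028: ⌈1846028/210210⌉ × 210210 = 9 × 210210 = 1891890.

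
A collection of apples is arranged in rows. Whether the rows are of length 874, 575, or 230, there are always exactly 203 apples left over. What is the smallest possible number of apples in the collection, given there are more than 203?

22053

N − 203 must be a common multiple of 874, 575, and 230.
874 = 2 × 19 × 23
575 = 5^2 × 23
230 = 2 × 5 × 23
LCM(874, 575, 230) = 2 × 5^2 × 19 × 23 = 21850.
Smallest N > 203 is LCM + 203 = 21850 + 203 = 22053.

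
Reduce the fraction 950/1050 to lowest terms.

19/21

950 = 2 × 5^2 × 19
1050 = 2 × 3 × 5^2 × 7
gcd(950, 1050) = 2 × 5^2 = 50.
Divide numerator and denominator by 50: 950/1050 = 19/21.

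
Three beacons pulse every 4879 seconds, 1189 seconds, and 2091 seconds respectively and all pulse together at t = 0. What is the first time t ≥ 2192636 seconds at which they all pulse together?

2546838 seconds

Joint pulses occur at multiples of LCM(4879, 1189, 2091).
4879 = 7 × 17 × 41
1189 = 29 × 41
2091 = 3 × 17 × 41
LCM(4879, 1189, 2091) = 3 × 7 × 17 × 29 × 41 = 424473.
Smallest multiple of 424473 that is ≥ 2192636: ⌈2192636/424473⌉ × 424473 = 6 × 424473 = 2546838.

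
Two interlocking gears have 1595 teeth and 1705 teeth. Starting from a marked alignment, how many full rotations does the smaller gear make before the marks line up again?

They are all back at their starting positions together after one LCM of the periods.
1595 = 5 × 11 × 29
1705 = 5 × 11 × 31
LCM(1595, 1705) = 5 × 11 × 29 × 31 = 49445.
Rotations for period 1595: 49445 / 1595 = 31.

31 rotations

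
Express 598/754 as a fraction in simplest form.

23/29

598 = 2 × 13 × 23
754 = 2 × 13 × 29
gcd(598, 754) = 2 × 13 = 26.
Divide numerator and denominator by 26: 598/754 = 23/29.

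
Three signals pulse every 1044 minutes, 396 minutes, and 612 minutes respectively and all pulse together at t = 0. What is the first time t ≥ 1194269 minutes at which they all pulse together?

1366596 minutes

Joint pulses occur at multiples of LCM(1044, 396, 612).
1044 = 2^2 × 3^2 × 29
396 = 2^2 × 3^2 × 11
612 = 2^2 × 3^2 × 17
LCM(1044, 396, 612) = 2^2 × 3^2 × 11 × 17 × 29 = 195228.
Smallest multiple of 195228 that is ≥ 1194269: ⌈1194269/195228⌉ × 195228 = 7 × 195228 = 1366596.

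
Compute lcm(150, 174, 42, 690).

150 = 2 × 3 × 5^2
174 = 2 × 3 × 29
42 = 2 × 3 × 7
690 = 2 × 3 × 5 × 23
LCM(150, 174, 42, 690) = 2 × 3 × 5^2 × 7 × 23 × 29 = 700350.

700350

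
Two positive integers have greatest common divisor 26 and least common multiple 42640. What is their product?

For any two positive integers, gcd × lcm = product = 26 × 42640 = 1108640.

1108640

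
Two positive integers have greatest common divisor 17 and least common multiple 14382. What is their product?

For any two positive integers, gcd × lcm = product = 17 × 14382 = 244494.

244494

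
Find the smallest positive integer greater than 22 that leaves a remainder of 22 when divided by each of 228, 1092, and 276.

N − 22 must be a common multiple of 228, 1092, and 276.
228 = 2^2 × 3 × 19
1092 = 2^2 × 3 × 7 × 13
276 = 2^2 × 3 × 23
LCM(228, 1092, 276) = 2^2 × 3 × 7 × 13 × 19 × 23 = 477204.
Smallest N > 22 is LCM + 22 = 477204 + 22 = 477226.

477226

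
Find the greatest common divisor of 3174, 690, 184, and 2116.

46

3174 = 2 × 3 × 23^2
690 = 2 × 3 × 5 × 23
184 = 2^3 × 23
2116 = 2^2 × 23^2
gcd(3174, 690, 184, 2116) = 2 × 23 = 46.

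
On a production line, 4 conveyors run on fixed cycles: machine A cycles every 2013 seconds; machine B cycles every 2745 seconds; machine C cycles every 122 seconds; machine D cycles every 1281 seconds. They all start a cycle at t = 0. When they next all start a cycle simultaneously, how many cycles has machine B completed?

They are all back at their starting positions together after one LCM of the periods.
2013 = 3 × 11 × 61
2745 = 3^2 × 5 × 61
122 = 2 × 61
1281 = 3 × 7 × 61
LCM(2013, 2745, 122, 1281) = 2 × 3^2 × 5 × 7 × 11 × 61 = 422730.
Cycles for period 2745: 422730 / 2745 = 154.

154 cycles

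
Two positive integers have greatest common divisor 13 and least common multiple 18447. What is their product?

For any two positive integers, gcd × lcm = product = 13 × 18447 = 239811.

239811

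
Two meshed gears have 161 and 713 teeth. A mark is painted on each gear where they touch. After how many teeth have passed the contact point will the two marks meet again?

4991 teeth

We need the least common multiple of the intervals.
161 = 7 × 23
713 = 23 × 31
LCM(161, 713) = 7 × 23 × 31 = 4991.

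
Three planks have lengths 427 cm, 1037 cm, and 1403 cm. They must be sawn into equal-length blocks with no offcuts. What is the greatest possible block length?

61 cm

This is the greatest common divisor of 427, 1037, and 1403.
427 = 7 × 61
1037 = 17 × 61
1403 = 23 × 61
gcd(427, 1037, 1403) = 61.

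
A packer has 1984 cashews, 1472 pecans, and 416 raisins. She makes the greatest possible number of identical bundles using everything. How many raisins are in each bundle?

Number of bundles = gcd(1984, 1472, 416).
1984 = 2^6 × 31
1472 = 2^6 × 23
416 = 2^5 × 13
gcd(1984, 1472, 416) = 2^5 = 32.
raisins per bundle = 416 / 32 = 13.

13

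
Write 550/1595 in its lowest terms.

550 = 2 × 5^2 × 11
1595 = 5 × 11 × 29
gcd(550, 1595) = 5 × 11 = 55.
Divide numerator and denominator by 55: 550/1595 = 10/29.

10/29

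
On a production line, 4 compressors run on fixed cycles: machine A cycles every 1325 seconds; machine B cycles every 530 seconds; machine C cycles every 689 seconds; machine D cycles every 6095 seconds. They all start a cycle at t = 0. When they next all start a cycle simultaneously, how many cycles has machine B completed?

1495 cycles

They are all back at their starting positions together after one LCM of the periods.
1325 = 5^2 × 53
530 = 2 × 5 × 53
689 = 13 × 53
6095 = 5 × 23 × 53
LCM(1325, 530, 689, 6095) = 2 × 5^2 × 13 × 23 × 53 = 792350.
Cycles for period 530: 792350 / 530 = 1495.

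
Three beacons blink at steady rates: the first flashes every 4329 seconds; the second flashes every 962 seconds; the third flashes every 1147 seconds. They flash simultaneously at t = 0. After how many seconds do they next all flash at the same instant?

268398 seconds

They coincide at every common multiple of the periods; the first is the LCM.
4329 = 3^2 × 13 × 37
962 = 2 × 13 × 37
1147 = 31 × 37
LCM(4329, 962, 1147) = 2 × 3^2 × 13 × 31 × 37 = 268398.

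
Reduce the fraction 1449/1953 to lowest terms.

1449 = 3^2 × 7 × 23
1953 = 3^2 × 7 × 31
gcd(1449, 1953) = 3^2 × 7 = 63.
Divide numerator and denominator by 63: 1449/1953 = 23/31.

23/31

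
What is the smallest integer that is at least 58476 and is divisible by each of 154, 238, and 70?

The integer must be a common multiple of 154, 238, and 70, so a multiple of their LCM.
154 = 2 × 7 × 11
238 = 2 × 7 × 17
70 = 2 × 5 × 7
LCM(154, 238, 70) = 2 × 5 × 7 × 11 × 17 = 13090.
Smallest multiple of 13090 that is ≥ 58476: ⌈58476/13090⌉ × 13090 = 5 × 13090 = 65450.

65450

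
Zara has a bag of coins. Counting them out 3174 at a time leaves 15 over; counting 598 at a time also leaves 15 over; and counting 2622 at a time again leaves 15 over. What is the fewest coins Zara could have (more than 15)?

783993

N − 15 must be a common multiple of 3174, 598, and 2622.
3174 = 2 × 3 × 23^2
598 = 2 × 13 × 23
2622 = 2 × 3 × 19 × 23
LCM(3174, 598, 2622) = 2 × 3 × 13 × 19 × 23^2 = 783978.
Smallest N > 15 is LCM + 15 = 783978 + 15 = 783993.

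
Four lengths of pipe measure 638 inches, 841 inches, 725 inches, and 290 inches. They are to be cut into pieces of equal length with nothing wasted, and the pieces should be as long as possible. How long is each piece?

The greatest length dividing all of 638, 841, 725, and 290 is their gcd.
638 = 2 × 11 × 29
841 = 29^2
725 = 5^2 × 29
290 = 2 × 5 × 29
gcd(638, 841, 725, 290) = 29.

29 inches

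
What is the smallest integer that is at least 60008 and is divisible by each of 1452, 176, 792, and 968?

69696

The integer must be a common multiple of 1452, 176, 792, and 968, so a multiple of their LCM.
1452 = 2^2 × 3 × 11^2
176 = 2^4 × 11
792 = 2^3 × 3^2 × 11
968 = 2^3 × 11^2
LCM(1452, 176, 792, 968) = 2^4 × 3^2 × 11^2 = 17424.
Smallest multiple of 17424 that is ≥ 60008: ⌈60008/17424⌉ × 17424 = 4 × 17424 = 69696.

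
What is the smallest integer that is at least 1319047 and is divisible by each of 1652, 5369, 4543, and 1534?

1417416

The integer must be a common multiple of 1652, 5369, 4543, and 1534, so a multiple of their LCM.
1652 = 2^2 × 7 × 59
5369 = 7 × 13 × 59
4543 = 7 × 11 × 59
1534 = 2 × 13 × 59
LCM(1652, 5369, 4543, 1534) = 2^2 × 7 × 11 × 13 × 59 = 236236.
Smallest multiple of 236236 that is ≥ 1319047: ⌈1319047/236236⌉ × 236236 = 6 × 236236 = 1417416.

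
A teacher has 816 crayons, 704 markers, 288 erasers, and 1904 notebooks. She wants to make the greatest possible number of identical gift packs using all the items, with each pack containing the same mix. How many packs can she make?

The pack count must divide each quantity, so the greatest is gcd(816, 704, 288, 1904).
816 = 2^4 × 3 × 17
704 = 2^6 × 11
288 = 2^5 × 3^2
1904 = 2^4 × 7 × 17
gcd(816, 704, 288, 1904) = 2^4 = 16.

16 packs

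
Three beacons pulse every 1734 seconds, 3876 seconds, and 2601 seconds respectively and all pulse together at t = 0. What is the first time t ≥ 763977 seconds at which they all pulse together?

790704 seconds

Joint pulses occur at multiples of LCM(1734, 3876, 2601).
1734 = 2 × 3 × 17^2
3876 = 2^2 × 3 × 17 × 19
2601 = 3^2 × 17^2
LCM(1734, 3876, 2601) = 2^2 × 3^2 × 17^2 × 19 = 197676.
Smallest multiple of 197676 that is ≥ 763977: ⌈763977/197676⌉ × 197676 = 4 × 197676 = 790704.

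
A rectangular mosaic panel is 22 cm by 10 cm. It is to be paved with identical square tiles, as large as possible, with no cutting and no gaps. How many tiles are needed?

55

Tile side = gcd(22, 10).
22 = 2 × 11
10 = 2 × 5
gcd(22, 10) = 2.
Tiles: (22/2) × (10/2) = 11 × 5 = 55.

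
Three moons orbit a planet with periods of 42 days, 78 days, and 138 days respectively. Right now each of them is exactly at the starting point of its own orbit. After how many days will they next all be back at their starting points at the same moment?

12558 days

The first simultaneous occurrence is after LCM of the individual periods.
42 = 2 × 3 × 7
78 = 2 × 3 × 13
138 = 2 × 3 × 23
LCM(42, 78, 138) = 2 × 3 × 7 × 13 × 23 = 12558.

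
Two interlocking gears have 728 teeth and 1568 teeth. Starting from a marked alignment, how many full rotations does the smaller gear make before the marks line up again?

All finish a whole number of cycles simultaneously at t = LCM of the periods.
728 = 2^3 × 7 × 13
1568 = 2^5 × 7^2
LCM(728, 1568) = 2^5 × 7^2 × 13 = 20384.
Rotations for period 728: 20384 / 728 = 28.

28 rotations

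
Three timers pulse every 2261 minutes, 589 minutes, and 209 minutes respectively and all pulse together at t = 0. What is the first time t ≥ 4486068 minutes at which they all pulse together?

Joint pulses occur at multiples of LCM(2261, 589, 209).
2261 = 7 × 17 × 19
589 = 19 × 31
209 = 11 × 19
LCM(2261, 589, 209) = 7 × 11 × 17 × 19 × 31 = 771001.
Smallest multiple of 771001 that is ≥ 4486068: ⌈4486068/771001⌉ × 771001 = 6 × 771001 = 4626006.

4626006 minutes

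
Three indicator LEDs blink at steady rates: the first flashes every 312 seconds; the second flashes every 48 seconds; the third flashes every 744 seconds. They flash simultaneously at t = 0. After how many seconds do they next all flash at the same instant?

19344 seconds

We need the least common multiple of the intervals.
312 = 2^3 × 3 × 13
48 = 2^4 × 3
744 = 2^3 × 3 × 31
LCM(312, 48, 744) = 2^4 × 3 × 13 × 31 = 19344.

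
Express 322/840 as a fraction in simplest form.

322 = 2 × 7 × 23
840 = 2^3 × 3 × 5 × 7
gcd(322, 840) = 2 × 7 = 14.
Divide numerator and denominator by 14: 322/840 = 23/60.

23/60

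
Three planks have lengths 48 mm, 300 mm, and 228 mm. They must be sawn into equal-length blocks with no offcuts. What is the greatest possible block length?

The block length must divide every plank, so the greatest is gcd(48, 300, 228).
48 = 2^4 × 3
300 = 2^2 × 3 × 5^2
228 = 2^2 × 3 × 19
gcd(48, 300, 228) = 2^2 × 3 = 12.

12 mm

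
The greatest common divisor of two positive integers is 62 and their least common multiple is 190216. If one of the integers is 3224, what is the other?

For two integers, gcd × lcm = product, so the other is (62 × 190216) / 3224 = 11793392 / 3224 = 3658.

3658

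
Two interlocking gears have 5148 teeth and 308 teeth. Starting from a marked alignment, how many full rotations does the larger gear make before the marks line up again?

7 rotations

The first common completion time is the LCM of the periods.
5148 = 2^2 × 3^2 × 11 × 13
308 = 2^2 × 7 × 11
LCM(5148, 308) = 2^2 × 3^2 × 7 × 11 × 13 = 36036.
Rotations for period 5148: 36036 / 5148 = 7.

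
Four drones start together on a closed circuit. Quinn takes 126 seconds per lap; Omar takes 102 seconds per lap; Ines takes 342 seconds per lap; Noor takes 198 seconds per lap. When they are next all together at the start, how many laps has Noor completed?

2261 laps

The first common completion time is the LCM of the periods.
126 = 2 × 3^2 × 7
102 = 2 × 3 × 17
342 = 2 × 3^2 × 19
198 = 2 × 3^2 × 11
LCM(126, 102, 342, 198) = 2 × 3^2 × 7 × 11 × 17 × 19 = 447678.
Laps for period 198: 447678 / 198 = 2261.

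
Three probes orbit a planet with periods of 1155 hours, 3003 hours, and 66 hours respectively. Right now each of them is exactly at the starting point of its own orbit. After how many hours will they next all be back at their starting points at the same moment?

The first simultaneous occurrence is after LCM of the individual periods.
1155 = 3 × 5 × 7 × 11
3003 = 3 × 7 × 11 × 13
66 = 2 × 3 × 11
LCM(1155, 3003, 66) = 2 × 3 × 5 × 7 × 11 × 13 = 30030.

30030 hours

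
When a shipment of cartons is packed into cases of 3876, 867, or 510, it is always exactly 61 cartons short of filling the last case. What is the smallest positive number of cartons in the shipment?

Being 61 short of a full case of size k means N ≡ −61 (mod k), i.e. N + 61 is a multiple of each size.
3876 = 2^2 × 3 × 17 × 19
867 = 3 × 17^2
510 = 2 × 3 × 5 × 17
LCM(3876, 867, 510) = 2^2 × 3 × 5 × 17^2 × 19 = 329460.
Smallest positive N is 329460 − 61 = 329399.

329399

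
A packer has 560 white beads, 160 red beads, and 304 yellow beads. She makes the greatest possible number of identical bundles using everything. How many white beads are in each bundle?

Number of bundles = gcd(560, 160, 304).
560 = 2^4 × 5 × 7
160 = 2^5 × 5
304 = 2^4 × 19
gcd(560, 160, 304) = 2^4 = 16.
white beads per bundle = 560 / 16 = 35.

35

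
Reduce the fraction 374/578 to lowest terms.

11/17

374 = 2 × 11 × 17
578 = 2 × 17^2
gcd(374, 578) = 2 × 17 = 34.
Divide numerator and denominator by 34: 374/578 = 11/17.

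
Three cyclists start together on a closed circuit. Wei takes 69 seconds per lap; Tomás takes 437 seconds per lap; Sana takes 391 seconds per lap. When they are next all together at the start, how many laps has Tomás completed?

51 laps

The first common completion time is the LCM of the periods.
69 = 3 × 23
437 = 19 × 23
391 = 17 × 23
LCM(69, 437, 391) = 3 × 17 × 19 × 23 = 22287.
Laps for period 437: 22287 / 437 = 51.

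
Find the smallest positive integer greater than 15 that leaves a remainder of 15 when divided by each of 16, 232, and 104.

6047

N − 15 must be a common multiple of 16, 232, and 104.
16 = 2^4
232 = 2^3 × 29
104 = 2^3 × 13
LCM(16, 232, 104) = 2^4 × 13 × 29 = 6032.
Smallest N > 15 is LCM + 15 = 6032 + 15 = 6047.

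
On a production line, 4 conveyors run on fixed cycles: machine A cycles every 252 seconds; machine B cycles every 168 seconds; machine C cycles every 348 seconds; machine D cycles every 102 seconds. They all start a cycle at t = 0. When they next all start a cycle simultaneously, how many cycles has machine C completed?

All finish a whole number of cycles simultaneously at t = LCM of the periods.
252 = 2^2 × 3^2 × 7
168 = 2^3 × 3 × 7
348 = 2^2 × 3 × 29
102 = 2 × 3 × 17
LCM(252, 168, 348, 102) = 2^3 × 3^2 × 7 × 17 × 29 = 248472.
Cycles for period 348: 248472 / 348 = 714.

714 cycles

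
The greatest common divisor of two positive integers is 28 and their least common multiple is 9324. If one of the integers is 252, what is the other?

1036

For two integers, gcd × lcm = product, so the other is (28 × 9324) / 252 = 261072 / 252 = 1036.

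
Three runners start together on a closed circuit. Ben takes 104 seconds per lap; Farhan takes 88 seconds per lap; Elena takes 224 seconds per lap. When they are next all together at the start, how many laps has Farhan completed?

364 laps

The first common completion time is the LCM of the periods.
104 = 2^3 × 13
88 = 2^3 × 11
224 = 2^5 × 7
LCM(104, 88, 224) = 2^5 × 7 × 11 × 13 = 32032.
Laps for period 88: 32032 / 88 = 364.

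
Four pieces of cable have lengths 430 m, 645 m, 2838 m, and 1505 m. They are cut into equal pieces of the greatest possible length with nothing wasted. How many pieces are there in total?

126

Piece length = gcd(430, 645, 2838, 1505).
430 = 2 × 5 × 43
645 = 3 × 5 × 43
2838 = 2 × 3 × 11 × 43
1505 = 5 × 7 × 43
gcd(430, 645, 2838, 1505) = 43.
Total pieces = 430/43 + 645/43 + 2838/43 + 1505/43 = 10 + 15 + 66 + 35 = 126.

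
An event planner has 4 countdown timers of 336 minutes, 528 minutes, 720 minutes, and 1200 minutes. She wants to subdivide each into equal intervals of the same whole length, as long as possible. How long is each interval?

The interval must divide each timer length; the longest such is the gcd.
336 = 2^4 × 3 × 7
528 = 2^4 × 3 × 11
720 = 2^4 × 3^2 × 5
1200 = 2^4 × 3 × 5^2
gcd(336, 528, 720, 1200) = 2^4 × 3 = 48.

48 minutes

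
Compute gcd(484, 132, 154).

22

484 = 2^2 × 11^2
132 = 2^2 × 3 × 11
154 = 2 × 7 × 11
gcd(484, 132, 154) = 2 × 11 = 22.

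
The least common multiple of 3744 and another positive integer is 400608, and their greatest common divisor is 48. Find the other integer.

gcd × lcm = product of the two integers, so the other integer is (48 × 400608) / 3744 = 5136.

5136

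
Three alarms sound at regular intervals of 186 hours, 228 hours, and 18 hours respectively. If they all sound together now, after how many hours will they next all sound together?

The first simultaneous occurrence is after LCM of the individual periods.
186 = 2 × 3 × 31
228 = 2^2 × 3 × 19
18 = 2 × 3^2
LCM(186, 228, 18) = 2^2 × 3^2 × 19 × 31 = 21204.

21204 hours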